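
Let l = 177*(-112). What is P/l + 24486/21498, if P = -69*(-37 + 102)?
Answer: 32323833/23676464 ≈ 1.3652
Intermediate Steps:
P = -4485 (P = -69*65 = -4485)
l = -19824
P/l + 24486/21498 = -4485/(-19824) + 24486/21498 = -4485*(-1/19824) + 24486*(1/21498) = 1495/6608 + 4081/3583 = 32323833/23676464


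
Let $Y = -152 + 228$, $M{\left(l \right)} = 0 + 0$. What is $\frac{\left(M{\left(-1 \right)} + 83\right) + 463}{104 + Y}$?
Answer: $\frac{91}{30} \approx 3.0333$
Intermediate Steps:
$M{\left(l \right)} = 0$
$Y = 76$
$\frac{\left(M{\left(-1 \right)} + 83\right) + 463}{104 + Y} = \frac{\left(0 + 83\right) + 463}{104 + 76} = \frac{83 + 463}{180} = 546 \cdot \frac{1}{180} = \frac{91}{30}$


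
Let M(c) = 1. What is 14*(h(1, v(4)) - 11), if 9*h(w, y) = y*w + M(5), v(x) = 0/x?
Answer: -1372/9 ≈ -152.44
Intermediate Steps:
v(x) = 0
h(w, y) = ⅑ + w*y/9 (h(w, y) = (y*w + 1)/9 = (w*y + 1)/9 = (1 + w*y)/9 = ⅑ + w*y/9)
14*(h(1, v(4)) - 11) = 14*((⅑ + (⅑)*1*0) - 11) = 14*((⅑ + 0) - 11) = 14*(⅑ - 11) = 14*(-98/9) = -1372/9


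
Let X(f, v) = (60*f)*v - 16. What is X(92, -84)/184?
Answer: -57962/23 ≈ -2520.1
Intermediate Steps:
X(f, v) = -16 + 60*f*v (X(f, v) = 60*f*v - 16 = -16 + 60*f*v)
X(92, -84)/184 = (-16 + 60*92*(-84))/184 = (-16 - 463680)*(1/184) = -463696*1/184 = -57962/23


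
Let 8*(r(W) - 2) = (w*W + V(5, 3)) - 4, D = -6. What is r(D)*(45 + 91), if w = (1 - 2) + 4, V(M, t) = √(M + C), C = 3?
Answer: -102 + 34*√2 ≈ -53.917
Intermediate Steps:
V(M, t) = √(3 + M) (V(M, t) = √(M + 3) = √(3 + M))
w = 3 (w = -1 + 4 = 3)
r(W) = 3/2 + √2/4 + 3*W/8 (r(W) = 2 + ((3*W + √(3 + 5)) - 4)/8 = 2 + ((3*W + √8) - 4)/8 = 2 + ((3*W + 2*√2) - 4)/8 = 2 + ((2*√2 + 3*W) - 4)/8 = 2 + (-4 + 2*√2 + 3*W)/8 = 2 + (-½ + √2/4 + 3*W/8) = 3/2 + √2/4 + 3*W/8)
r(D)*(45 + 91) = (3/2 + √2/4 + (3/8)*(-6))*(45 + 91) = (3/2 + √2/4 - 9/4)*136 = (-¾ + √2/4)*136 = -102 + 34*√2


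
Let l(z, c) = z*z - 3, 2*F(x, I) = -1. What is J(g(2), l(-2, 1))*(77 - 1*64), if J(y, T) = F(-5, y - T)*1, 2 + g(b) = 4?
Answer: -13/2 ≈ -6.5000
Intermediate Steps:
F(x, I) = -½ (F(x, I) = (½)*(-1) = -½)
g(b) = 2 (g(b) = -2 + 4 = 2)
l(z, c) = -3 + z² (l(z, c) = z² - 3 = -3 + z²)
J(y, T) = -½ (J(y, T) = -½*1 = -½)
J(g(2), l(-2, 1))*(77 - 1*64) = -(77 - 1*64)/2 = -(77 - 64)/2 = -½*13 = -13/2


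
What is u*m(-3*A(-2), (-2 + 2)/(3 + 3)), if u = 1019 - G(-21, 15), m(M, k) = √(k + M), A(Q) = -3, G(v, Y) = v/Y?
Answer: 15306/5 ≈ 3061.2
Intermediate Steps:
m(M, k) = √(M + k)
u = 5102/5 (u = 1019 - (-21)/15 = 1019 - 1*(-7/5) = 1019 + 7/5 = 5102/5 ≈ 1020.4)
u*m(-3*A(-2), (-2 + 2)/(3 + 3)) = 5102*√(-3*(-3) + (-2 + 2)/(3 + 3))/5 = 5102*√(9 + 0/6)/5 = 5102*√(9 + 0*(⅙))/5 = 5102*√(9 + 0)/5 = 5102*√9/5 = (5102/5)*3 = 15306/5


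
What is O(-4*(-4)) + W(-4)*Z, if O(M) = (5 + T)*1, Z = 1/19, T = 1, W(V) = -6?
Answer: 108/19 ≈ 5.6842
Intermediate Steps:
Z = 1/19 ≈ 0.052632
O(M) = 6 (O(M) = (5 + 1)*1 = 6*1 = 6)
O(-4*(-4)) + W(-4)*Z = 6 - 6*1/19 = 6 - 6/19 = 108/19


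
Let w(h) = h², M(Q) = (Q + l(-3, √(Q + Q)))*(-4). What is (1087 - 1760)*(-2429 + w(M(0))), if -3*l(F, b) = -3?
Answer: 1623949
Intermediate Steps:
l(F, b) = 1 (l(F, b) = -⅓*(-3) = 1)
M(Q) = -4 - 4*Q (M(Q) = (Q + 1)*(-4) = (1 + Q)*(-4) = -4 - 4*Q)
(1087 - 1760)*(-2429 + w(M(0))) = (1087 - 1760)*(-2429 + (-4 - 4*0)²) = -673*(-2429 + (-4 + 0)²) = -673*(-2429 + (-4)²) = -673*(-2429 + 16) = -673*(-2413) = 1623949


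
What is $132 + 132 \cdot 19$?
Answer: $2640$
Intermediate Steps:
$132 + 132 \cdot 19 = 132 + 2508 = 2640$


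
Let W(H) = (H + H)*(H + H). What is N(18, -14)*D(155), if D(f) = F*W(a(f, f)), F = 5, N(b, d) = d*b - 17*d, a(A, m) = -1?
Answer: -280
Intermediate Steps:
N(b, d) = -17*d + b*d (N(b, d) = b*d - 17*d = -17*d + b*d)
W(H) = 4*H² (W(H) = (2*H)*(2*H) = 4*H²)
D(f) = 20 (D(f) = 5*(4*(-1)²) = 5*(4*1) = 5*4 = 20)
N(18, -14)*D(155) = -14*(-17 + 18)*20 = -14*1*20 = -14*20 = -280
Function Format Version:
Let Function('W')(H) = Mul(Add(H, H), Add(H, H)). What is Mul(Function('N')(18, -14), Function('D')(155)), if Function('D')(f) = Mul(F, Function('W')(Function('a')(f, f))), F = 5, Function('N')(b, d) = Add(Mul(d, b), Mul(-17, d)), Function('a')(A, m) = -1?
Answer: -280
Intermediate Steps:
Function('N')(b, d) = Add(Mul(-17, d), Mul(b, d)) (Function('N')(b, d) = Add(Mul(b, d), Mul(-17, d)) = Add(Mul(-17, d), Mul(b, d)))
Function('W')(H) = Mul(4, Pow(H, 2)) (Function('W')(H) = Mul(Mul(2, H), Mul(2, H)) = Mul(4, Pow(H, 2)))
Function('D')(f) = 20 (Function('D')(f) = Mul(5, Mul(4, Pow(-1, 2))) = Mul(5, Mul(4, 1)) = Mul(5, 4) = 20)
Mul(Function('N')(18, -14), Function('D')(155)) = Mul(Mul(-14, Add(-17, 18)), 20) = Mul(Mul(-14, 1), 20) = Mul(-14, 20) = -280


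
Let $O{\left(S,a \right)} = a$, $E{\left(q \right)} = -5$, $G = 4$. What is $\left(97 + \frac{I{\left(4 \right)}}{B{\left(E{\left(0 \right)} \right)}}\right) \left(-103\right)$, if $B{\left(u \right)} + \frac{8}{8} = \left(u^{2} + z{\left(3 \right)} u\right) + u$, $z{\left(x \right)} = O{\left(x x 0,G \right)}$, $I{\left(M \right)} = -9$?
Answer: $-10918$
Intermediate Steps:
$z{\left(x \right)} = 4$
$B{\left(u \right)} = -1 + u^{2} + 5 u$ ($B{\left(u \right)} = -1 + \left(\left(u^{2} + 4 u\right) + u\right) = -1 + \left(u^{2} + 5 u\right) = -1 + u^{2} + 5 u$)
$\left(97 + \frac{I{\left(4 \right)}}{B{\left(E{\left(0 \right)} \right)}}\right) \left(-103\right) = \left(97 - \frac{9}{-1 + \left(-5\right)^{2} + 5 \left(-5\right)}\right) \left(-103\right) = \left(97 - \frac{9}{-1 + 25 - 25}\right) \left(-103\right) = \left(97 - \frac{9}{-1}\right) \left(-103\right) = \left(97 - -9\right) \left(-103\right) = \left(97 + 9\right) \left(-103\right) = 106 \left(-103\right) = -10918$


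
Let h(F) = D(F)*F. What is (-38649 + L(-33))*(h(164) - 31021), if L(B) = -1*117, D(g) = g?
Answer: 159909750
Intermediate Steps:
L(B) = -117
h(F) = F² (h(F) = F*F = F²)
(-38649 + L(-33))*(h(164) - 31021) = (-38649 - 117)*(164² - 31021) = -38766*(26896 - 31021) = -38766*(-4125) = 159909750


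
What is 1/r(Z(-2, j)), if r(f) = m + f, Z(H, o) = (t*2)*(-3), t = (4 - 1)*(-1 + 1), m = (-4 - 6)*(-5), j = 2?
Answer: 1/50 ≈ 0.020000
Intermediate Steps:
m = 50 (m = -10*(-5) = 50)
t = 0 (t = 3*0 = 0)
Z(H, o) = 0 (Z(H, o) = (0*2)*(-3) = 0*(-3) = 0)
r(f) = 50 + f
1/r(Z(-2, j)) = 1/(50 + 0) = 1/50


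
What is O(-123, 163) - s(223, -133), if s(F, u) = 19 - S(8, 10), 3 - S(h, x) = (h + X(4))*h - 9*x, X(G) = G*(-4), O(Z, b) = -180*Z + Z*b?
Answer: 2229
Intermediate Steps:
X(G) = -4*G
S(h, x) = 3 + 9*x - h*(-16 + h) (S(h, x) = 3 - ((h - 4*4)*h - 9*x) = 3 - ((h - 16)*h - 9*x) = 3 - ((-16 + h)*h - 9*x) = 3 - (h*(-16 + h) - 9*x) = 3 - (-9*x + h*(-16 + h)) = 3 + (9*x - h*(-16 + h)) = 3 + 9*x - h*(-16 + h))
s(F, u) = -138 (s(F, u) = 19 - (3 - 1*8² + 9*10 + 16*8) = 19 - (3 - 1*64 + 90 + 128) = 19 - (3 - 64 + 90 + 128) = 19 - 1*157 = 19 - 157 = -138)
O(-123, 163) - s(223, -133) = -123*(-180 + 163) - 1*(-138) = -123*(-17) + 138 = 2091 + 138 = 2229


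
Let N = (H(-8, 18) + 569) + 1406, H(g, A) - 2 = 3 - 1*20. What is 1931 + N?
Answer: 3891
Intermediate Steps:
H(g, A) = -15 (H(g, A) = 2 + (3 - 1*20) = 2 + (3 - 20) = 2 - 17 = -15)
N = 1960 (N = (-15 + 569) + 1406 = 554 + 1406 = 1960)
1931 + N = 1931 + 1960 = 3891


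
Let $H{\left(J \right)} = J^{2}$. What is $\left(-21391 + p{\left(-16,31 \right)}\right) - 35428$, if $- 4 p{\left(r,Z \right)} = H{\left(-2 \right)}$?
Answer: $-56820$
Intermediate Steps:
$p{\left(r,Z \right)} = -1$ ($p{\left(r,Z \right)} = - \frac{\left(-2\right)^{2}}{4} = \left(- \frac{1}{4}\right) 4 = -1$)
$\left(-21391 + p{\left(-16,31 \right)}\right) - 35428 = \left(-21391 - 1\right) - 35428 = -21392 - 35428 = -56820$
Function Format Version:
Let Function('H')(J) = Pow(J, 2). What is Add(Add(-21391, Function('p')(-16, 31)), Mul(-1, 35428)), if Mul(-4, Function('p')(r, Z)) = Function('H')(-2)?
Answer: -56820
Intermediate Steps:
Function('p')(r, Z) = -1 (Function('p')(r, Z) = Mul(Rational(-1, 4), Pow(-2, 2)) = Mul(Rational(-1, 4), 4) = -1)
Add(Add(-21391, Function('p')(-16, 31)), Mul(-1, 35428)) = Add(Add(-21391, -1), Mul(-1, 35428)) = Add(-21392, -35428) = -56820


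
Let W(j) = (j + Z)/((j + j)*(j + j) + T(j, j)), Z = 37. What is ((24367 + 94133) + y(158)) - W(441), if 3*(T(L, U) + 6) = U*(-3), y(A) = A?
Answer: 92253865388/777477 ≈ 1.1866e+5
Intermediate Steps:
T(L, U) = -6 - U (T(L, U) = -6 + (U*(-3))/3 = -6 + (-3*U)/3 = -6 - U)
W(j) = (37 + j)/(-6 - j + 4*j**2) (W(j) = (j + 37)/((j + j)*(j + j) + (-6 - j)) = (37 + j)/((2*j)*(2*j) + (-6 - j)) = (37 + j)/(4*j**2 + (-6 - j)) = (37 + j)/(-6 - j + 4*j**2))
((24367 + 94133) + y(158)) - W(441) = ((24367 + 94133) + 158) - (37 + 441)/(-6 - 1*441 + 4*441**2) = (118500 + 158) - 478/(-6 - 441 + 4*194481) = 118658 - 478/(-6 - 441 + 777924) = 118658 - 478/777477 = 92253865388/777477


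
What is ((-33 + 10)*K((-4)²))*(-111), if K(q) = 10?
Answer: 25530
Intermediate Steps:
((-33 + 10)*K((-4)²))*(-111) = ((-33 + 10)*10)*(-111) = -23*10*(-111) = -230*(-111) = 25530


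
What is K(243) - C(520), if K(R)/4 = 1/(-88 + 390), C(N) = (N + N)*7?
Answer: -1099278/151 ≈ -7280.0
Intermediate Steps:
C(N) = 14*N (C(N) = (2*N)*7 = 14*N)
K(R) = 2/151 (K(R) = 4/(-88 + 390) = 4/302 = 4*(1/302) = 2/151)
K(243) - C(520) = 2/151 - 14*520 = 2/151 - 1*7280 = 2/151 - 7280 = -1099278/151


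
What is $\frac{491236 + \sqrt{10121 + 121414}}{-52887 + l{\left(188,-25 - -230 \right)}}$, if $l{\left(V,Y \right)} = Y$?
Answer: $- \frac{245618}{26341} - \frac{3 \sqrt{14615}}{52682} \approx -9.3314$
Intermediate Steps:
$\frac{491236 + \sqrt{10121 + 121414}}{-52887 + l{\left(188,-25 - -230 \right)}} = \frac{491236 + \sqrt{10121 + 121414}}{-52887 - -205} = \frac{491236 + \sqrt{131535}}{-52887 + \left(-25 + 230\right)} = \frac{491236 + 3 \sqrt{14615}}{-52887 + 205} = \frac{491236 + 3 \sqrt{14615}}{-52682} = \left(491236 + 3 \sqrt{14615}\right) \left(- \frac{1}{52682}\right) = - \frac{245618}{26341} - \frac{3 \sqrt{14615}}{52682}$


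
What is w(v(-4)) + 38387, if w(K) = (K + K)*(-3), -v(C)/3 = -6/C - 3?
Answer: 38360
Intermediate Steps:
v(C) = 9 + 18/C (v(C) = -3*(-6/C - 3) = -3*(-3 - 6/C) = 9 + 18/C)
w(K) = -6*K (w(K) = (2*K)*(-3) = -6*K)
w(v(-4)) + 38387 = -6*(9 + 18/(-4)) + 38387 = -6*(9 + 18*(-¼)) + 38387 = -6*(9 - 9/2) + 38387 = -6*9/2 + 38387 = -27 + 38387 = 38360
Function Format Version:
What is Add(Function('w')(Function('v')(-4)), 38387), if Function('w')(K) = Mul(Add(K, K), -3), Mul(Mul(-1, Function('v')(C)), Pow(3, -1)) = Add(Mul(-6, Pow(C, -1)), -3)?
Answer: 38360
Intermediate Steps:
Function('v')(C) = Add(9, Mul(18, Pow(C, -1))) (Function('v')(C) = Mul(-3, Add(Mul(-6, Pow(C, -1)), -3)) = Mul(-3, Add(-3, Mul(-6, Pow(C, -1)))) = Add(9, Mul(18, Pow(C, -1))))
Function('w')(K) = Mul(-6, K) (Function('w')(K) = Mul(Mul(2, K), -3) = Mul(-6, K))
Add(Function('w')(Function('v')(-4)), 38387) = Add(Mul(-6, Add(9, Mul(18, Pow(-4, -1)))), 38387) = Add(Mul(-6, Add(9, Mul(18, Rational(-1, 4)))), 38387) = Add(Mul(-6, Add(9, Rational(-9, 2))), 38387) = Add(Mul(-6, Rational(9, 2)), 38387) = Add(-27, 38387) = 38360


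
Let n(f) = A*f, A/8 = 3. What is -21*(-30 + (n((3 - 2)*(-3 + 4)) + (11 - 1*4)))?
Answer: -21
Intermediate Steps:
A = 24 (A = 8*3 = 24)
n(f) = 24*f
-21*(-30 + (n((3 - 2)*(-3 + 4)) + (11 - 1*4))) = -21*(-30 + (24*((3 - 2)*(-3 + 4)) + (11 - 1*4))) = -21*(-30 + (24*(1*1) + (11 - 4))) = -21*(-30 + (24*1 + 7)) = -21*(-30 + (24 + 7)) = -21*(-30 + 31) = -21*1 = -21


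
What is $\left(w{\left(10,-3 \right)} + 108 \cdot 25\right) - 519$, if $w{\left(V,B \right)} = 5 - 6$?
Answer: $2180$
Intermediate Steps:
$w{\left(V,B \right)} = -1$ ($w{\left(V,B \right)} = 5 - 6 = -1$)
$\left(w{\left(10,-3 \right)} + 108 \cdot 25\right) - 519 = \left(-1 + 108 \cdot 25\right) - 519 = \left(-1 + 2700\right) - 519 = 2699 - 519 = 2180$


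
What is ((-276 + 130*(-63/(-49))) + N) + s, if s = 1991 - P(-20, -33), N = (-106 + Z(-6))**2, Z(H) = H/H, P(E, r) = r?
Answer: 90581/7 ≈ 12940.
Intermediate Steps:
Z(H) = 1
N = 11025 (N = (-106 + 1)**2 = (-105)**2 = 11025)
s = 2024 (s = 1991 - 1*(-33) = 1991 + 33 = 2024)
((-276 + 130*(-63/(-49))) + N) + s = ((-276 + 130*(-63/(-49))) + 11025) + 2024 = ((-276 + 130*(-63*(-1/49))) + 11025) + 2024 = ((-276 + 130*(9/7)) + 11025) + 2024 = ((-276 + 1170/7) + 11025) + 2024 = (-762/7 + 11025) + 2024 = 76413/7 + 2024 = 90581/7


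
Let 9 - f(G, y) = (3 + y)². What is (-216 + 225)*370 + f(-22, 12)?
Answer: 3114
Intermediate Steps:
f(G, y) = 9 - (3 + y)²
(-216 + 225)*370 + f(-22, 12) = (-216 + 225)*370 + (9 - (3 + 12)²) = 9*370 + (9 - 1*15²) = 3330 + (9 - 1*225) = 3330 + (9 - 225) = 3330 - 216 = 3114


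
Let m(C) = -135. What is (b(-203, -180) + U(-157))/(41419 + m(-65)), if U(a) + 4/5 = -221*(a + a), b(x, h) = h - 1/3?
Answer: 1038193/619260 ≈ 1.6765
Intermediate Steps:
b(x, h) = -⅓ + h (b(x, h) = h + (⅓)*(-1) = h - ⅓ = -⅓ + h)
U(a) = -⅘ - 442*a (U(a) = -⅘ - 221*(a + a) = -⅘ - 442*a)
(b(-203, -180) + U(-157))/(41419 + m(-65)) = ((-⅓ - 180) + (-⅘ - 442*(-157)))/(41419 - 135) = (-541/3 + (-⅘ + 69394))/41284 = (-541/3 + 346966/5)*(1/41284) = (1038193/15)*(1/41284) = 1038193/619260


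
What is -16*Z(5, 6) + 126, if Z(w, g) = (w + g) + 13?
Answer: -258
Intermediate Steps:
Z(w, g) = 13 + g + w (Z(w, g) = (g + w) + 13 = 13 + g + w)
-16*Z(5, 6) + 126 = -16*(13 + 6 + 5) + 126 = -16*24 + 126 = -384 + 126 = -258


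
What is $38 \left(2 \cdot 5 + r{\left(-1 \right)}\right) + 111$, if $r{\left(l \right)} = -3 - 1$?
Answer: $339$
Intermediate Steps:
$r{\left(l \right)} = -4$
$38 \left(2 \cdot 5 + r{\left(-1 \right)}\right) + 111 = 38 \left(2 \cdot 5 - 4\right) + 111 = 38 \left(10 - 4\right) + 111 = 38 \cdot 6 + 111 = 228 + 111 = 339$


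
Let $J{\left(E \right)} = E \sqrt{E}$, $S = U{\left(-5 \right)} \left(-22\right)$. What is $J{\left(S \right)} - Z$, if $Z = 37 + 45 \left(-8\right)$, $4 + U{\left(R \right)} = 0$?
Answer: $323 + 176 \sqrt{22} \approx 1148.5$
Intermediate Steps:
$U{\left(R \right)} = -4$ ($U{\left(R \right)} = -4 + 0 = -4$)
$S = 88$ ($S = \left(-4\right) \left(-22\right) = 88$)
$J{\left(E \right)} = E^{\frac{3}{2}}$
$Z = -323$ ($Z = 37 - 360 = -323$)
$J{\left(S \right)} - Z = 88^{\frac{3}{2}} - -323 = 176 \sqrt{22} + 323 = 323 + 176 \sqrt{22}$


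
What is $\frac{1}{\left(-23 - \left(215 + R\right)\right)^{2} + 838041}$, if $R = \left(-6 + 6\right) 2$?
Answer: $\frac{1}{894685} \approx 1.1177 \cdot 10^{-6}$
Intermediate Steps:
$R = 0$ ($R = 0 \cdot 2 = 0$)
$\frac{1}{\left(-23 - \left(215 + R\right)\right)^{2} + 838041} = \frac{1}{\left(-23 - 215\right)^{2} + 838041} = \frac{1}{\left(-238\right)^{2} + 838041} = \frac{1}{56644 + 838041} = \frac{1}{894685}$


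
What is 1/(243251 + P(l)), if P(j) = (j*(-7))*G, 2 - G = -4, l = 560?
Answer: 1/219731 ≈ 4.5510e-6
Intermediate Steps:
G = 6 (G = 2 - 1*(-4) = 2 + 4 = 6)
P(j) = -42*j (P(j) = (j*(-7))*6 = -7*j*6 = -42*j)
1/(243251 + P(l)) = 1/(243251 - 42*560) = 1/(243251 - 23520) = 1/219731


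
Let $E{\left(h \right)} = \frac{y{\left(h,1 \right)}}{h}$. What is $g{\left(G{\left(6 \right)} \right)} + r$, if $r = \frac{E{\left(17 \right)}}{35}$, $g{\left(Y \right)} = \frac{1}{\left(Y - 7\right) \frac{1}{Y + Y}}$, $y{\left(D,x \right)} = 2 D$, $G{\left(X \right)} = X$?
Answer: $- \frac{418}{35} \approx -11.943$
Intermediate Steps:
$g{\left(Y \right)} = \frac{2 Y}{-7 + Y}$ ($g{\left(Y \right)} = \frac{1}{\left(-7 + Y\right) \frac{1}{2 Y}} = \frac{1}{\frac{1}{2} \frac{1}{Y} \left(-7 + Y\right)} = \frac{2 Y}{-7 + Y}$)
$E{\left(h \right)} = 2$ ($E{\left(h \right)} = \frac{2 h}{h} = 2$)
$r = \frac{2}{35} \approx 0.057143$
$g{\left(G{\left(6 \right)} \right)} + r = 2 \cdot 6 \frac{1}{-7 + 6} + \frac{2}{35} = 2 \cdot 6 \frac{1}{-1} + \frac{2}{35} = 2 \cdot 6 \left(-1\right) + \frac{2}{35} = -12 + \frac{2}{35} = - \frac{418}{35}$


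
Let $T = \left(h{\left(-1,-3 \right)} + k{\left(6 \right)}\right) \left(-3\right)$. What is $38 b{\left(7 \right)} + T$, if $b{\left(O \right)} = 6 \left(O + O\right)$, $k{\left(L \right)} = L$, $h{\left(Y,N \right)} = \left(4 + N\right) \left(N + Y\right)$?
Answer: $3186$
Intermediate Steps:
$T = -6$ ($T = \left(\left(\left(-3\right)^{2} + 4 \left(-3\right) + 4 \left(-1\right) - -3\right) + 6\right) \left(-3\right) = \left(\left(9 - 12 - 4 + 3\right) + 6\right) \left(-3\right) = \left(-4 + 6\right) \left(-3\right) = 2 \left(-3\right) = -6$)
$b{\left(O \right)} = 12 O$ ($b{\left(O \right)} = 6 \cdot 2 O = 12 O$)
$38 b{\left(7 \right)} + T = 38 \cdot 12 \cdot 7 - 6 = 38 \cdot 84 - 6 = 3192 - 6 = 3186$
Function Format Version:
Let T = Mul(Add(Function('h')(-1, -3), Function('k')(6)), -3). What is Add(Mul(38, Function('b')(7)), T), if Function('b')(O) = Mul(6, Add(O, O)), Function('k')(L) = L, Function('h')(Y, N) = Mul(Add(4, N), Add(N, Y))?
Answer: 3186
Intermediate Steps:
T = -6 (T = Mul(Add(Add(Pow(-3, 2), Mul(4, -3), Mul(4, -1), Mul(-3, -1)), 6), -3) = Mul(Add(Add(9, -12, -4, 3), 6), -3) = Mul(Add(-4, 6), -3) = Mul(2, -3) = -6)
Function('b')(O) = Mul(12, O) (Function('b')(O) = Mul(6, Mul(2, O)) = Mul(12, O))
Add(Mul(38, Function('b')(7)), T) = Add(Mul(38, Mul(12, 7)), -6) = Add(Mul(38, 84), -6) = Add(3192, -6) = 3186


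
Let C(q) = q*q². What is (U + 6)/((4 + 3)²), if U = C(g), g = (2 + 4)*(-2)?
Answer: -246/7 ≈ -35.143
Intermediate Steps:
g = -12 (g = 6*(-2) = -12)
C(q) = q³
U = -1728 (U = (-12)³ = -1728)
(U + 6)/((4 + 3)²) = (-1728 + 6)/((4 + 3)²) = -1722/(7²) = -1722/49 = -1722*1/49 = -246/7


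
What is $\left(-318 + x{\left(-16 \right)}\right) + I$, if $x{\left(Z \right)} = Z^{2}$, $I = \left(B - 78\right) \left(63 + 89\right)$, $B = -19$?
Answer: $-14806$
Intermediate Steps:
$I = -14744$ ($I = \left(-19 - 78\right) \left(63 + 89\right) = \left(-97\right) 152 = -14744$)
$\left(-318 + x{\left(-16 \right)}\right) + I = \left(-318 + \left(-16\right)^{2}\right) - 14744 = \left(-318 + 256\right) - 14744 = -62 - 14744 = -14806$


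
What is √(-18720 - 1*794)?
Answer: I*√19514 ≈ 139.69*I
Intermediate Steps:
√(-18720 - 1*794) = √(-18720 - 794) = √(-19514) = I*√19514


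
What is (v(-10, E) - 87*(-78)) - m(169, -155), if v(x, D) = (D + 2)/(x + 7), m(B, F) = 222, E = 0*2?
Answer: 19690/3 ≈ 6563.3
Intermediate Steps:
E = 0
v(x, D) = (2 + D)/(7 + x)
(v(-10, E) - 87*(-78)) - m(169, -155) = ((2 + 0)/(7 - 10) - 87*(-78)) - 1*222 = (2/(-3) + 6786) - 222 = (-⅓*2 + 6786) - 222 = (-⅔ + 6786) - 222 = 20356/3 - 222 = 19690/3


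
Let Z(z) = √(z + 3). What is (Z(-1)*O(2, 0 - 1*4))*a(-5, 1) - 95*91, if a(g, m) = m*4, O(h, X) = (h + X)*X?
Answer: -8645 + 32*√2 ≈ -8599.8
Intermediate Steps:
Z(z) = √(3 + z)
O(h, X) = X*(X + h) (O(h, X) = (X + h)*X = X*(X + h))
a(g, m) = 4*m
(Z(-1)*O(2, 0 - 1*4))*a(-5, 1) - 95*91 = (√(3 - 1)*((0 - 1*4)*((0 - 1*4) + 2)))*(4*1) - 95*91 = (√2*((0 - 4)*((0 - 4) + 2)))*4 - 8645 = (√2*(-4*(-4 + 2)))*4 - 8645 = (√2*(-4*(-2)))*4 - 8645 = (√2*8)*4 - 8645 = (8*√2)*4 - 8645 = 32*√2 - 8645 = -8645 + 32*√2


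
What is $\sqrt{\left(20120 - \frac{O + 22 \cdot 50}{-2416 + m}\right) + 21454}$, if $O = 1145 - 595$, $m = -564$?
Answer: $\frac{\sqrt{3691986666}}{298} \approx 203.9$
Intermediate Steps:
$O = 550$ ($O = 1145 - 595 = 550$)
$\sqrt{\left(20120 - \frac{O + 22 \cdot 50}{-2416 + m}\right) + 21454} = \sqrt{\left(20120 - \frac{550 + 22 \cdot 50}{-2416 - 564}\right) + 21454} = \sqrt{\left(20120 - \frac{550 + 1100}{-2980}\right) + 21454} = \sqrt{\left(20120 - 1650 \left(- \frac{1}{2980}\right)\right) + 21454} = \sqrt{\left(20120 - - \frac{165}{298}\right) + 21454} = \sqrt{\left(20120 + \frac{165}{298}\right) + 21454} = \sqrt{\frac{5995925}{298} + 21454} = \sqrt{\frac{12389217}{298}} = \frac{\sqrt{3691986666}}{298}$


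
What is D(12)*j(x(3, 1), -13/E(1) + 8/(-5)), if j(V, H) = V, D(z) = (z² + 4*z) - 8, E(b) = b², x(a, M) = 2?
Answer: 368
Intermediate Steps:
D(z) = -8 + z² + 4*z
D(12)*j(x(3, 1), -13/E(1) + 8/(-5)) = (-8 + 12² + 4*12)*2 = (-8 + 144 + 48)*2 = 184*2 = 368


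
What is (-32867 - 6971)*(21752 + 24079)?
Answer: -1825815378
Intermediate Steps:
(-32867 - 6971)*(21752 + 24079) = -39838*45831 = -1825815378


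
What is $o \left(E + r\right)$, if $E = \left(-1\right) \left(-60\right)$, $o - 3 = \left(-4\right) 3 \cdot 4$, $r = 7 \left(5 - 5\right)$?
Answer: $-2700$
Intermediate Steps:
$r = 0$ ($r = 7 \cdot 0 = 0$)
$o = -45$ ($o = 3 + \left(-4\right) 3 \cdot 4 = 3 - 48 = -45$)
$E = 60$
$o \left(E + r\right) = - 45 \left(60 + 0\right) = \left(-45\right) 60 = -2700$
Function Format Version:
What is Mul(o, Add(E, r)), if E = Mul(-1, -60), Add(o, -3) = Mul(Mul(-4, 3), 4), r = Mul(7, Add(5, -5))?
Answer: -2700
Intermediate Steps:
r = 0 (r = Mul(7, 0) = 0)
o = -45 (o = Add(3, Mul(Mul(-4, 3), 4)) = Add(3, Mul(-12, 4)) = Add(3, -48) = -45)
E = 60
Mul(o, Add(E, r)) = Mul(-45, Add(60, 0)) = Mul(-45, 60) = -2700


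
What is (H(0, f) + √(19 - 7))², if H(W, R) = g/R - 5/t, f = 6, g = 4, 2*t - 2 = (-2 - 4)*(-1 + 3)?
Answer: 133/9 + 20*√3/3 ≈ 26.325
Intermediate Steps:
t = -5 (t = 1 + ((-2 - 4)*(-1 + 3))/2 = 1 + (-6*2)/2 = 1 + (½)*(-12) = 1 - 6 = -5)
H(W, R) = 1 + 4/R (H(W, R) = 4/R - 5/(-5) = 4/R - 5*(-⅕) = 4/R + 1 = 1 + 4/R)
(H(0, f) + √(19 - 7))² = ((4 + 6)/6 + √(19 - 7))² = ((⅙)*10 + √12)² = (5/3 + 2*√3)²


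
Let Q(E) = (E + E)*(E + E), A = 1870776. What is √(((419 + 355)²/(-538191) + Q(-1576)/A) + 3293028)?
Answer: 2*√220830932257178899861754/517919139 ≈ 1814.7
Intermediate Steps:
Q(E) = 4*E² (Q(E) = (2*E)*(2*E) = 4*E²)
√(((419 + 355)²/(-538191) + Q(-1576)/A) + 3293028) = √(((419 + 355)²/(-538191) + (4*(-1576)²)/1870776) + 3293028) = √((774²*(-1/538191) + (4*2483776)*(1/1870776)) + 3293028) = √((599076*(-1/538191) + 9935104*(1/1870776)) + 3293028) = √((-22188/19933 + 1241888/233847) + 3293028) = √(19565956268/4661272251 + 3293028) = √(15349719604122296/4661272251) = 2*√220830932257178899861754/517919139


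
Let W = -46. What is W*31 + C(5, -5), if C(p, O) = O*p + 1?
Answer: -1450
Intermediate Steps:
C(p, O) = 1 + O*p
W*31 + C(5, -5) = -46*31 + (1 - 5*5) = -1426 + (1 - 25) = -1426 - 24 = -1450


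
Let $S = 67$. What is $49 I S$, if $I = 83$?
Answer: $272489$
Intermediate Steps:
$49 I S = 49 \cdot 83 \cdot 67 = 4067 \cdot 67 = 272489$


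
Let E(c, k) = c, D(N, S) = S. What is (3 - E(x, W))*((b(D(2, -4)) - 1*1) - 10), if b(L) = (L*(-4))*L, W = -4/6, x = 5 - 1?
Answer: 75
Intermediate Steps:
x = 4
W = -⅔ (W = -4*⅙ = -⅔ ≈ -0.66667)
b(L) = -4*L² (b(L) = (-4*L)*L = -4*L²)
(3 - E(x, W))*((b(D(2, -4)) - 1*1) - 10) = (3 - 1*4)*((-4*(-4)² - 1*1) - 10) = (3 - 4)*((-4*16 - 1) - 10) = -((-64 - 1) - 10) = -(-65 - 10) = -1*(-75) = 75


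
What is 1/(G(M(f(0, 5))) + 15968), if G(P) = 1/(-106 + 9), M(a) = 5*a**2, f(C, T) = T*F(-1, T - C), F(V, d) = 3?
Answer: 97/1548895 ≈ 6.2625e-5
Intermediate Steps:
f(C, T) = 3*T (f(C, T) = T*3 = 3*T)
G(P) = -1/97 (G(P) = 1/(-97) = -1/97)
1/(G(M(f(0, 5))) + 15968) = 1/(-1/97 + 15968) = 1/(1548895/97) = 97/1548895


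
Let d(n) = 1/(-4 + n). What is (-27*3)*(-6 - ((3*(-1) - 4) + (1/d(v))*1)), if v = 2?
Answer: -243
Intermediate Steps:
(-27*3)*(-6 - ((3*(-1) - 4) + (1/d(v))*1)) = (-27*3)*(-6 - ((3*(-1) - 4) + (1/1/(-4 + 2))*1)) = -81*(-6 - ((-3 - 4) + (1/1/(-2))*1)) = -81*(-6 - (-7 + (1/(-1/2))*1)) = -81*(-6 - (-7 - 2*1*1)) = -81*(-6 - (-7 - 2*1)) = -81*(-6 - (-7 - 2)) = -81*(-6 - 1*(-9)) = -81*(-6 + 9) = -81*3 = -243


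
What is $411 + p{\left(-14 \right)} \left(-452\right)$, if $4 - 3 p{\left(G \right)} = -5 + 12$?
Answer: $863$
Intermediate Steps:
$p{\left(G \right)} = -1$ ($p{\left(G \right)} = \frac{4}{3} - \frac{-5 + 12}{3} = \frac{4}{3} - \frac{7}{3} = -1$)
$411 + p{\left(-14 \right)} \left(-452\right) = 411 - -452 = 411 + 452 = 863$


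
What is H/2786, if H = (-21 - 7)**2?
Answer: 56/199 ≈ 0.28141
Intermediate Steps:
H = 784 (H = (-28)**2 = 784)
H/2786 = 784/2786 = 784*(1/2786) = 56/199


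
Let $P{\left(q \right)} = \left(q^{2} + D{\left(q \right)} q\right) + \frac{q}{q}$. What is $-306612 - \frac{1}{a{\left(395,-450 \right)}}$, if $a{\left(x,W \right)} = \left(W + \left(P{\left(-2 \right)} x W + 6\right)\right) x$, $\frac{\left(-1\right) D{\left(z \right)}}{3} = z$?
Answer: $- \frac{150639508882441}{491303370} \approx -3.0661 \cdot 10^{5}$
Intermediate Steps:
$D{\left(z \right)} = - 3 z$
$P{\left(q \right)} = 1 - 2 q^{2}$ ($P{\left(q \right)} = \left(q^{2} + - 3 q q\right) + \frac{q}{q} = \left(q^{2} - 3 q^{2}\right) + 1 = - 2 q^{2} + 1 = 1 - 2 q^{2}$)
$a{\left(x,W \right)} = x \left(6 + W - 7 W x\right)$ ($a{\left(x,W \right)} = \left(W + \left(\left(1 - 2 \left(-2\right)^{2}\right) x W + 6\right)\right) x = \left(W + \left(\left(1 - 8\right) x W + 6\right)\right) x = \left(W + \left(- 7 x W + 6\right)\right) x = \left(W - \left(-6 + 7 W x\right)\right) x = \left(6 + W - 7 W x\right) x = x \left(6 + W - 7 W x\right)$)
$-306612 - \frac{1}{a{\left(395,-450 \right)}} = -306612 - \frac{1}{395 \left(6 - 450 - \left(-3150\right) 395\right)} = -306612 - \frac{1}{395 \left(6 - 450 + 1244250\right)} = -306612 - \frac{1}{395 \cdot 1243806} = -306612 - \frac{1}{491303370} = - \frac{150639508882441}{491303370}$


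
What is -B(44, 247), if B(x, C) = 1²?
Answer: -1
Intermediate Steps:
B(x, C) = 1
-B(44, 247) = -1*1 = -1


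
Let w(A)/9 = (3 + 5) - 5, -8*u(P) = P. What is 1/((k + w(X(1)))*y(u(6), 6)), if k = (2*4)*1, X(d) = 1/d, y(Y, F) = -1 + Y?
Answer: -4/245 ≈ -0.016327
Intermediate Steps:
u(P) = -P/8
k = 8 (k = 8*1 = 8)
w(A) = 27 (w(A) = 9*((3 + 5) - 5) = 9*(8 - 5) = 9*3 = 27)
1/((k + w(X(1)))*y(u(6), 6)) = 1/((8 + 27)*(-1 - 1/8*6)) = 1/(35*(-1 - 3/4)) = 1/(35*(-7/4)) = 1/(-245/4) = -4/245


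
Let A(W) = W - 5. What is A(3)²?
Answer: 4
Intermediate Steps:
A(W) = -5 + W
A(3)² = (-5 + 3)² = (-2)² = 4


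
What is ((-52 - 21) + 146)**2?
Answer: 5329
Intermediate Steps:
((-52 - 21) + 146)**2 = (-73 + 146)**2 = 73**2 = 5329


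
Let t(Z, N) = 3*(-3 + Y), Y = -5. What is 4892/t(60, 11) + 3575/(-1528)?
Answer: -945097/4584 ≈ -206.17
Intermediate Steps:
t(Z, N) = -24 (t(Z, N) = 3*(-3 - 5) = 3*(-8) = -24)
4892/t(60, 11) + 3575/(-1528) = 4892/(-24) + 3575/(-1528) = 4892*(-1/24) + 3575*(-1/1528) = -1223/6 - 3575/1528 = -945097/4584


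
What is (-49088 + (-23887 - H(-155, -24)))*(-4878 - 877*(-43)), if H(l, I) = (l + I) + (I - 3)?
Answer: -2389224577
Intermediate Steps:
H(l, I) = -3 + l + 2*I (H(l, I) = (I + l) + (-3 + I) = -3 + l + 2*I)
(-49088 + (-23887 - H(-155, -24)))*(-4878 - 877*(-43)) = (-49088 + (-23887 - (-3 - 155 + 2*(-24))))*(-4878 - 877*(-43)) = (-49088 + (-23887 - (-3 - 155 - 48)))*(-4878 + 37711) = (-49088 + (-23887 - 1*(-206)))*32833 = (-49088 + (-23887 + 206))*32833 = (-49088 - 23681)*32833 = -72769*32833 = -2389224577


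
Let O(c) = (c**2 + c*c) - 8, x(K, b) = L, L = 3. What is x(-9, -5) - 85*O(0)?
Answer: 683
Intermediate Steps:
x(K, b) = 3
O(c) = -8 + 2*c**2 (O(c) = (c**2 + c**2) - 8 = 2*c**2 - 8 = -8 + 2*c**2)
x(-9, -5) - 85*O(0) = 3 - 85*(-8 + 2*0**2) = 3 - 85*(-8 + 2*0) = 3 - 85*(-8 + 0) = 3 - 85*(-8) = 3 + 680 = 683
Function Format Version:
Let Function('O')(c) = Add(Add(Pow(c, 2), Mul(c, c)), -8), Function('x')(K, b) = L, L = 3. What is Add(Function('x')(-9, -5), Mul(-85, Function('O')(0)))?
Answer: 683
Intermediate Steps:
Function('x')(K, b) = 3
Function('O')(c) = Add(-8, Mul(2, Pow(c, 2))) (Function('O')(c) = Add(Add(Pow(c, 2), Pow(c, 2)), -8) = Add(Mul(2, Pow(c, 2)), -8) = Add(-8, Mul(2, Pow(c, 2))))
Add(Function('x')(-9, -5), Mul(-85, Function('O')(0))) = Add(3, Mul(-85, Add(-8, Mul(2, Pow(0, 2))))) = Add(3, Mul(-85, Add(-8, Mul(2, 0)))) = Add(3, Mul(-85, Add(-8, 0))) = Add(3, Mul(-85, -8)) = Add(3, 680) = 683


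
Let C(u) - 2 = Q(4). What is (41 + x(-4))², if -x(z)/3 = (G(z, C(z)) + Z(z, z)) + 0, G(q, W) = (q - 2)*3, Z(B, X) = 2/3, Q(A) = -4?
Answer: 8649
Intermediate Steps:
C(u) = -2 (C(u) = 2 - 4 = -2)
Z(B, X) = ⅔ (Z(B, X) = 2*(⅓) = ⅔)
G(q, W) = -6 + 3*q (G(q, W) = (-2 + q)*3 = -6 + 3*q)
x(z) = 16 - 9*z (x(z) = -3*(((-6 + 3*z) + ⅔) + 0) = -3*((-16/3 + 3*z) + 0) = -3*(-16/3 + 3*z) = 16 - 9*z)
(41 + x(-4))² = (41 + (16 - 9*(-4)))² = (41 + (16 + 36))² = (41 + 52)² = 93² = 8649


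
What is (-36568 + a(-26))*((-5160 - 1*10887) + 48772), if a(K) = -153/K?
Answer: -31108875875/26 ≈ -1.1965e+9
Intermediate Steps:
(-36568 + a(-26))*((-5160 - 1*10887) + 48772) = (-36568 - 153/(-26))*((-5160 - 1*10887) + 48772) = (-36568 - 153*(-1/26))*((-5160 - 10887) + 48772) = (-36568 + 153/26)*(-16047 + 48772) = -950615/26*32725 = -31108875875/26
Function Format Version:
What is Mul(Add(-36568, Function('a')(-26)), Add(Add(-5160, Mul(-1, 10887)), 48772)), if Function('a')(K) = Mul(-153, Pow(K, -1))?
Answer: Rational(-31108875875, 26) ≈ -1.1965e+9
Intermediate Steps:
Mul(Add(-36568, Function('a')(-26)), Add(Add(-5160, Mul(-1, 10887)), 48772)) = Mul(Add(-36568, Mul(-153, Pow(-26, -1))), Add(Add(-5160, Mul(-1, 10887)), 48772)) = Mul(Add(-36568, Mul(-153, Rational(-1, 26))), Add(Add(-5160, -10887), 48772)) = Mul(Add(-36568, Rational(153, 26)), Add(-16047, 48772)) = Mul(Rational(-950615, 26), 32725) = Rational(-31108875875, 26)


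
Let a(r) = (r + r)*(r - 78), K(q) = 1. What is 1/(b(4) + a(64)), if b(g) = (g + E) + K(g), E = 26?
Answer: -1/1761 ≈ -0.00056786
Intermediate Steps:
b(g) = 27 + g (b(g) = (g + 26) + 1 = (26 + g) + 1 = 27 + g)
a(r) = 2*r*(-78 + r) (a(r) = (2*r)*(-78 + r) = 2*r*(-78 + r))
1/(b(4) + a(64)) = 1/((27 + 4) + 2*64*(-78 + 64)) = 1/(31 + 2*64*(-14)) = 1/(31 - 1792) = 1/(-1761) = -1/1761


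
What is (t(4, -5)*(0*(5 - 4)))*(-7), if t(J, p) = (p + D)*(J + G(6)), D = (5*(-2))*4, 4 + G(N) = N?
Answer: 0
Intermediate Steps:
G(N) = -4 + N
D = -40 (D = -10*4 = -40)
t(J, p) = (-40 + p)*(2 + J) (t(J, p) = (p - 40)*(J + (-4 + 6)) = (-40 + p)*(J + 2) = (-40 + p)*(2 + J))
(t(4, -5)*(0*(5 - 4)))*(-7) = ((-80 - 40*4 + 2*(-5) + 4*(-5))*(0*(5 - 4)))*(-7) = ((-80 - 160 - 10 - 20)*(0*1))*(-7) = -270*0*(-7) = 0*(-7) = 0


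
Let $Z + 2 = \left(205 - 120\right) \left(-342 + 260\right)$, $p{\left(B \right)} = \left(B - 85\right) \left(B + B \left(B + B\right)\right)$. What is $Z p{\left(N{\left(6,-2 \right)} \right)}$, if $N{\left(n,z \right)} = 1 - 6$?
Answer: $28236600$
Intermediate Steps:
$N{\left(n,z \right)} = -5$ ($N{\left(n,z \right)} = 1 - 6 = -5$)
$p{\left(B \right)} = \left(-85 + B\right) \left(B + 2 B^{2}\right)$ ($p{\left(B \right)} = \left(-85 + B\right) \left(B + B 2 B\right) = \left(-85 + B\right) \left(B + 2 B^{2}\right)$)
$Z = -6972$ ($Z = -2 + \left(205 - 120\right) \left(-342 + 260\right) = -2 + 85 \left(-82\right) = -2 - 6970 = -6972$)
$Z p{\left(N{\left(6,-2 \right)} \right)} = - 6972 \left(- 5 \left(-85 - -845 + 2 \left(-5\right)^{2}\right)\right) = - 6972 \left(- 5 \left(-85 + 845 + 2 \cdot 25\right)\right) = - 6972 \left(- 5 \left(-85 + 845 + 50\right)\right) = - 6972 \left(\left(-5\right) 810\right) = \left(-6972\right) \left(-4050\right) = 28236600$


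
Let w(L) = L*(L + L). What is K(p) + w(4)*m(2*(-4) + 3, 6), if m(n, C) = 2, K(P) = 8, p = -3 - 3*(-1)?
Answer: 72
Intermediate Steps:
p = 0 (p = -3 + 3 = 0)
w(L) = 2*L² (w(L) = L*(2*L) = 2*L²)
K(p) + w(4)*m(2*(-4) + 3, 6) = 8 + (2*4²)*2 = 8 + (2*16)*2 = 8 + 32*2 = 8 + 64 = 72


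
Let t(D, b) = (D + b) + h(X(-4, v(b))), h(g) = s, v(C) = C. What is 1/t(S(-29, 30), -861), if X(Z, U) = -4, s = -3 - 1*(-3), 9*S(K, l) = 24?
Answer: -3/2575 ≈ -0.0011650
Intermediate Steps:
S(K, l) = 8/3 (S(K, l) = (⅑)*24 = 8/3)
s = 0 (s = -3 + 3 = 0)
h(g) = 0
t(D, b) = D + b (t(D, b) = (D + b) + 0 = D + b)
1/t(S(-29, 30), -861) = 1/(8/3 - 861) = 1/(-2575/3) = -3/2575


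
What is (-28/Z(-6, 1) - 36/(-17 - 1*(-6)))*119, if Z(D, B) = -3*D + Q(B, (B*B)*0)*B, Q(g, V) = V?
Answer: 20230/99 ≈ 204.34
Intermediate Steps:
Z(D, B) = -3*D (Z(D, B) = -3*D + ((B*B)*0)*B = -3*D + (B**2*0)*B = -3*D + 0*B = -3*D + 0 = -3*D)
(-28/Z(-6, 1) - 36/(-17 - 1*(-6)))*119 = (-28/((-3*(-6))) - 36/(-17 - 1*(-6)))*119 = (-28/18 - 36/(-17 + 6))*119 = (-28*1/18 - 36/(-11))*119 = (-14/9 - 36*(-1/11))*119 = (-14/9 + 36/11)*119 = (170/99)*119 = 20230/99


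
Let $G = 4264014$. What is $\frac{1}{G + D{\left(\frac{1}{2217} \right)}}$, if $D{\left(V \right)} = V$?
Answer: $\frac{2217}{9453319039} \approx 2.3452 \cdot 10^{-7}$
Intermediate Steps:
$\frac{1}{G + D{\left(\frac{1}{2217} \right)}} = \frac{1}{4264014 + \frac{1}{2217}} = \frac{1}{\frac{9453319039}{2217}} = \frac{2217}{9453319039}$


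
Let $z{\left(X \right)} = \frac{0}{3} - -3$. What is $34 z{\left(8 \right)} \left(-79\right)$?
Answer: $-8058$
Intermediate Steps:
$z{\left(X \right)} = 3$ ($z{\left(X \right)} = 0 \cdot \frac{1}{3} + 3 = 0 + 3 = 3$)
$34 z{\left(8 \right)} \left(-79\right) = 34 \cdot 3 \left(-79\right) = 102 \left(-79\right) = -8058$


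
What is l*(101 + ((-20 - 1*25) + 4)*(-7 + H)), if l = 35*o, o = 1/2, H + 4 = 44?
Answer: -21910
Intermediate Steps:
H = 40 (H = -4 + 44 = 40)
o = ½ ≈ 0.50000
l = 35/2 (l = 35*(½) = 35/2 ≈ 17.500)
l*(101 + ((-20 - 1*25) + 4)*(-7 + H)) = 35*(101 + ((-20 - 1*25) + 4)*(-7 + 40))/2 = 35*(101 + ((-20 - 25) + 4)*33)/2 = 35*(101 + (-45 + 4)*33)/2 = 35*(101 - 41*33)/2 = 35*(101 - 1353)/2 = (35/2)*(-1252) = -21910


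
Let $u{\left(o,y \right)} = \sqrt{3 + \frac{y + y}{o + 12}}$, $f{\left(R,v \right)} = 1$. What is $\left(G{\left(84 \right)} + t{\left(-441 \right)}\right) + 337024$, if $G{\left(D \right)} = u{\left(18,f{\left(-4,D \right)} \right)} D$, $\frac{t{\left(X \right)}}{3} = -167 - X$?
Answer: $337846 + \frac{28 \sqrt{690}}{5} \approx 3.3799 \cdot 10^{5}$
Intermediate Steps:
$t{\left(X \right)} = -501 - 3 X$ ($t{\left(X \right)} = 3 \left(-167 - X\right) = -501 - 3 X$)
$u{\left(o,y \right)} = \sqrt{3 + \frac{2 y}{12 + o}}$
$G{\left(D \right)} = \frac{D \sqrt{690}}{15}$ ($G{\left(D \right)} = \sqrt{\frac{36 + 2 \cdot 1 + 3 \cdot 18}{12 + 18}} D = \sqrt{\frac{36 + 2 + 54}{30}} D = \sqrt{\frac{1}{30} \cdot 92} D = \sqrt{\frac{46}{15}} D = \frac{\sqrt{690}}{15} D = \frac{D \sqrt{690}}{15}$)
$\left(G{\left(84 \right)} + t{\left(-441 \right)}\right) + 337024 = \left(\frac{1}{15} \cdot 84 \sqrt{690} - -822\right) + 337024 = \left(\frac{28 \sqrt{690}}{5} + \left(-501 + 1323\right)\right) + 337024 = \left(\frac{28 \sqrt{690}}{5} + 822\right) + 337024 = \left(822 + \frac{28 \sqrt{690}}{5}\right) + 337024 = 337846 + \frac{28 \sqrt{690}}{5}$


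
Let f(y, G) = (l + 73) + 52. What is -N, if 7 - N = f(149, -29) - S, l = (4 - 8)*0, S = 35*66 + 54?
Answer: -2246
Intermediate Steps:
S = 2364 (S = 2310 + 54 = 2364)
l = 0 (l = -4*0 = 0)
f(y, G) = 125 (f(y, G) = (0 + 73) + 52 = 73 + 52 = 125)
N = 2246 (N = 7 - (125 - 1*2364) = 7 - (125 - 2364) = 7 - 1*(-2239) = 7 + 2239 = 2246)
-N = -1*2246 = -2246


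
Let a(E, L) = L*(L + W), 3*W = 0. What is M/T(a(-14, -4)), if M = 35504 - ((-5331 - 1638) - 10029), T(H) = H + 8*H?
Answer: 26251/72 ≈ 364.60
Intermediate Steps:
W = 0 (W = (⅓)*0 = 0)
a(E, L) = L² (a(E, L) = L*(L + 0) = L*L = L²)
T(H) = 9*H
M = 52502 (M = 35504 - (-6969 - 10029) = 35504 - 1*(-16998) = 35504 + 16998 = 52502)
M/T(a(-14, -4)) = 52502/((9*(-4)²)) = 52502/((9*16)) = 52502/144 = 52502*(1/144) = 26251/72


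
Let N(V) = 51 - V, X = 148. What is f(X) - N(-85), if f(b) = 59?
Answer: -77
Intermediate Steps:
f(X) - N(-85) = 59 - (51 - 1*(-85)) = 59 - (51 + 85) = 59 - 1*136 = 59 - 136 = -77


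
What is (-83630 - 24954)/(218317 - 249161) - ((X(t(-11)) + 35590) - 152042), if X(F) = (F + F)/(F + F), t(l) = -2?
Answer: 897980807/7711 ≈ 1.1645e+5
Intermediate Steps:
X(F) = 1 (X(F) = (2*F)/((2*F)) = (2*F)*(1/(2*F)) = 1)
(-83630 - 24954)/(218317 - 249161) - ((X(t(-11)) + 35590) - 152042) = (-83630 - 24954)/(218317 - 249161) - ((1 + 35590) - 152042) = -108584/(-30844) - (35591 - 152042) = -108584*(-1/30844) - 1*(-116451) = 27146/7711 + 116451 = 897980807/7711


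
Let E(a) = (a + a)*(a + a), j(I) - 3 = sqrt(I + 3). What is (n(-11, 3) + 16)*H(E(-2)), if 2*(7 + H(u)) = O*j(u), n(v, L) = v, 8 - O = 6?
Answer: -20 + 5*sqrt(19) ≈ 1.7945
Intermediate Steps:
O = 2 (O = 8 - 1*6 = 8 - 6 = 2)
j(I) = 3 + sqrt(3 + I) (j(I) = 3 + sqrt(I + 3) = 3 + sqrt(3 + I))
E(a) = 4*a**2 (E(a) = (2*a)*(2*a) = 4*a**2)
H(u) = -4 + sqrt(3 + u) (H(u) = -7 + (2*(3 + sqrt(3 + u)))/2 = -7 + (6 + 2*sqrt(3 + u))/2 = -7 + (3 + sqrt(3 + u)) = -4 + sqrt(3 + u))
(n(-11, 3) + 16)*H(E(-2)) = (-11 + 16)*(-4 + sqrt(3 + 4*(-2)**2)) = 5*(-4 + sqrt(3 + 4*4)) = 5*(-4 + sqrt(3 + 16)) = 5*(-4 + sqrt(19)) = -20 + 5*sqrt(19)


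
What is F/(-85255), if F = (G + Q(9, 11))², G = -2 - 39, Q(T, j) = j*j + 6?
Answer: -7396/85255 ≈ -0.086751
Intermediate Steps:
Q(T, j) = 6 + j² (Q(T, j) = j² + 6 = 6 + j²)
G = -41
F = 7396 (F = (-41 + (6 + 11²))² = (-41 + (6 + 121))² = (-41 + 127)² = 86² = 7396)
F/(-85255) = 7396/(-85255) = 7396*(-1/85255) = -7396/85255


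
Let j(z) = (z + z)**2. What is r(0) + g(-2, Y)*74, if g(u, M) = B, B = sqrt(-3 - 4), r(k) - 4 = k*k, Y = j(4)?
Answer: 4 + 74*I*sqrt(7) ≈ 4.0 + 195.79*I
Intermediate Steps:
j(z) = 4*z**2 (j(z) = (2*z)**2 = 4*z**2)
Y = 64 (Y = 4*4**2 = 4*16 = 64)
r(k) = 4 + k**2 (r(k) = 4 + k*k = 4 + k**2)
B = I*sqrt(7) (B = sqrt(-7) = I*sqrt(7) ≈ 2.6458*I)
g(u, M) = I*sqrt(7)
r(0) + g(-2, Y)*74 = (4 + 0**2) + (I*sqrt(7))*74 = (4 + 0) + 74*I*sqrt(7) = 4 + 74*I*sqrt(7)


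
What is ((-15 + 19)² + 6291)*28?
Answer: 176596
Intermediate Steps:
((-15 + 19)² + 6291)*28 = (4² + 6291)*28 = (16 + 6291)*28 = 6307*28 = 176596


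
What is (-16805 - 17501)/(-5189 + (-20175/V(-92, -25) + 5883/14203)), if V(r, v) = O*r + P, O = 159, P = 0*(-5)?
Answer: 2375821823368/359233912809 ≈ 6.6136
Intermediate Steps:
P = 0
V(r, v) = 159*r (V(r, v) = 159*r + 0 = 159*r)
(-16805 - 17501)/(-5189 + (-20175/V(-92, -25) + 5883/14203)) = (-16805 - 17501)/(-5189 + (-20175/(159*(-92)) + 5883/14203)) = -34306/(-5189 + (-20175/(-14628) + 5883*(1/14203))) = -34306/(-5189 + (-20175*(-1/14628) + 5883/14203)) = -34306/(-5189 + (6725/4876 + 5883/14203)) = -34306/(-5189 + 124200683/69253828) = -34306/(-359233912809/69253828) = -34306*(-69253828/359233912809) = 2375821823368/359233912809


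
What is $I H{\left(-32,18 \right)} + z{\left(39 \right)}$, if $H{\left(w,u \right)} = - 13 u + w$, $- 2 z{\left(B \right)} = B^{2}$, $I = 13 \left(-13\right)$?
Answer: $\frac{88387}{2} \approx 44194.0$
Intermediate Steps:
$I = -169$
$z{\left(B \right)} = - \frac{B^{2}}{2}$
$H{\left(w,u \right)} = w - 13 u$
$I H{\left(-32,18 \right)} + z{\left(39 \right)} = - 169 \left(-32 - 234\right) - \frac{39^{2}}{2} = - 169 \left(-32 - 234\right) - \frac{1521}{2} = \left(-169\right) \left(-266\right) - \frac{1521}{2} = 44954 - \frac{1521}{2} = \frac{88387}{2}$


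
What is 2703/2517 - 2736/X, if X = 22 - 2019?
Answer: 4094801/1675483 ≈ 2.4440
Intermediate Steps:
X = -1997
2703/2517 - 2736/X = 2703/2517 - 2736/(-1997) = 2703*(1/2517) - 2736*(-1/1997) = 901/839 + 2736/1997 = 4094801/1675483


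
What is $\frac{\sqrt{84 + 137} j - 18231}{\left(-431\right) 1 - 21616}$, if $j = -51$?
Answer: $\frac{6077}{7349} + \frac{17 \sqrt{221}}{7349} \approx 0.8613$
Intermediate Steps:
$\frac{\sqrt{84 + 137} j - 18231}{\left(-431\right) 1 - 21616} = \frac{\sqrt{84 + 137} \left(-51\right) - 18231}{\left(-431\right) 1 - 21616} = \frac{\sqrt{221} \left(-51\right) - 18231}{-431 - 21616} = \frac{- 51 \sqrt{221} - 18231}{-22047} = \left(-18231 - 51 \sqrt{221}\right) \left(- \frac{1}{22047}\right) = \frac{6077}{7349} + \frac{17 \sqrt{221}}{7349}$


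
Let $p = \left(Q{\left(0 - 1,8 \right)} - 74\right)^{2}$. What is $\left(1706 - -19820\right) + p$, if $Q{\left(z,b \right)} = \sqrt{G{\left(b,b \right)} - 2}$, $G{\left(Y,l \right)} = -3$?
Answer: $26997 - 148 i \sqrt{5} \approx 26997.0 - 330.94 i$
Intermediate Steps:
$Q{\left(z,b \right)} = i \sqrt{5}$ ($Q{\left(z,b \right)} = \sqrt{-3 - 2} = \sqrt{-5} = i \sqrt{5}$)
$p = \left(-74 + i \sqrt{5}\right)^{2}$ ($p = \left(i \sqrt{5} - 74\right)^{2} = \left(-74 + i \sqrt{5}\right)^{2} \approx 5471.0 - 330.94 i$)
$\left(1706 - -19820\right) + p = \left(1706 - -19820\right) + \left(74 - i \sqrt{5}\right)^{2} = \left(1706 + 19820\right) + \left(74 - i \sqrt{5}\right)^{2} = 21526 + \left(74 - i \sqrt{5}\right)^{2}$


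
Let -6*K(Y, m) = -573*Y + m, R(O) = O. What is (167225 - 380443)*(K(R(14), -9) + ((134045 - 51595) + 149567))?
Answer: -49755592999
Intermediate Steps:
K(Y, m) = -m/6 + 191*Y/2 (K(Y, m) = -(-573*Y + m)/6 = -(m - 573*Y)/6 = -m/6 + 191*Y/2)
(167225 - 380443)*(K(R(14), -9) + ((134045 - 51595) + 149567)) = (167225 - 380443)*((-1/6*(-9) + (191/2)*14) + ((134045 - 51595) + 149567)) = -213218*((3/2 + 1337) + (82450 + 149567)) = -213218*(2677/2 + 232017) = -213218*466711/2 = -49755592999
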